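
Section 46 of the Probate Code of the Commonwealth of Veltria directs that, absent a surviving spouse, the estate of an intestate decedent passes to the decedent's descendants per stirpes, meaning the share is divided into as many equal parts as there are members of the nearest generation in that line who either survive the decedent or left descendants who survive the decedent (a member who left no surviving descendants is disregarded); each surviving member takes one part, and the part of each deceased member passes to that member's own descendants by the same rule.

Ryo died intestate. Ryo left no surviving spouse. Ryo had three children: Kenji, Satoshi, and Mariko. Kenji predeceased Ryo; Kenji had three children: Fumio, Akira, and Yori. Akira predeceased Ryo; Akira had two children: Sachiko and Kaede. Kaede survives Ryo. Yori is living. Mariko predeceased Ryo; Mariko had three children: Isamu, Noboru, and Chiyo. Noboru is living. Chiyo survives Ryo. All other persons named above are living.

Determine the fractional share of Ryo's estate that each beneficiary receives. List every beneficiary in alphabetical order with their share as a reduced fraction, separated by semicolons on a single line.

There is no surviving spouse, so the entire estate passes to Ryo's descendants per stirpes.
The estate is divided into 3 equal shares of 1/3 among Kenji, Satoshi, Mariko.
Kenji predeceased; the 1/3 allotted to Kenji's branch passes to Kenji's issue by representation.
The 1/3 is divided into 3 equal shares of 1/9 among Fumio, Akira, Yori.
Fumio is living and takes 1/9.
Akira predeceased; the 1/9 allotted to Akira's branch passes to Akira's issue by representation.
The 1/9 is divided into 2 equal shares of 1/18 among Sachiko, Kaede.
Sachiko is living and takes 1/18.
Kaede is living and takes 1/18.
Yori is living and takes 1/9.
Satoshi is living and takes 1/3.
Mariko predeceased; the 1/3 allotted to Mariko's branch passes to Mariko's issue by representation.
The 1/3 is divided into 3 equal shares of 1/9 among Isamu, Noboru, Chiyo.
Isamu is living and takes 1/9.
Noboru is living and takes 1/9.
Chiyo is living and takes 1/9.

Chiyo 1/9; Fumio 1/9; Isamu 1/9; Kaede 1/18; Noboru 1/9; Sachiko 1/18; Satoshi 1/3; Yori 1/9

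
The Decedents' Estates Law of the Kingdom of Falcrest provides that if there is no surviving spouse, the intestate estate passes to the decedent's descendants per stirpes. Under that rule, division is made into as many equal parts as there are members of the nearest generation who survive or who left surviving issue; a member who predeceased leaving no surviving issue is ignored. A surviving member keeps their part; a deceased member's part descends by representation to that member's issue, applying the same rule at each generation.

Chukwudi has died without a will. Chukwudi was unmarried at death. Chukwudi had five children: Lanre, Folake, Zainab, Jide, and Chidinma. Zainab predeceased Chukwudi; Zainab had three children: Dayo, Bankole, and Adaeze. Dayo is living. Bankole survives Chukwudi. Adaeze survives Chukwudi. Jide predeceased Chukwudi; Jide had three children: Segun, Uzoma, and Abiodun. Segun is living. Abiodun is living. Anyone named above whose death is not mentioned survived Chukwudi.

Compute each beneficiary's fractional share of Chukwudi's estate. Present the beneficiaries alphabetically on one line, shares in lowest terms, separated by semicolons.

There is no surviving spouse, so the entire estate passes to Chukwudi's descendants per stirpes.
The estate is divided into 5 equal shares of 1/5 among Lanre, Folake, Zainab, Jide, Chidinma.
Lanre is living and takes 1/5.
Folake is living and takes 1/5.
Zainab predeceased; the 1/5 allotted to Zainab's branch passes to Zainab's issue by representation.
The 1/5 is divided into 3 equal shares of 1/15 among Dayo, Bankole, Adaeze.
Dayo is living and takes 1/15.
Bankole is living and takes 1/15.
Adaeze is living and takes 1/15.
Jide predeceased; the 1/5 allotted to Jide's branch passes to Jide's issue by representation.
The 1/5 is divided into 3 equal shares of 1/15 among Segun, Uzoma, Abiodun.
Segun is living and takes 1/15.
Uzoma is living and takes 1/15.
Abiodun is living and takes 1/15.
Chidinma is living and takes 1/5.

Abiodun 1/15; Adaeze 1/15; Bankole 1/15; Chidinma 1/5; Dayo 1/15; Folake 1/5; Lanre 1/5; Segun 1/15; Uzoma 1/15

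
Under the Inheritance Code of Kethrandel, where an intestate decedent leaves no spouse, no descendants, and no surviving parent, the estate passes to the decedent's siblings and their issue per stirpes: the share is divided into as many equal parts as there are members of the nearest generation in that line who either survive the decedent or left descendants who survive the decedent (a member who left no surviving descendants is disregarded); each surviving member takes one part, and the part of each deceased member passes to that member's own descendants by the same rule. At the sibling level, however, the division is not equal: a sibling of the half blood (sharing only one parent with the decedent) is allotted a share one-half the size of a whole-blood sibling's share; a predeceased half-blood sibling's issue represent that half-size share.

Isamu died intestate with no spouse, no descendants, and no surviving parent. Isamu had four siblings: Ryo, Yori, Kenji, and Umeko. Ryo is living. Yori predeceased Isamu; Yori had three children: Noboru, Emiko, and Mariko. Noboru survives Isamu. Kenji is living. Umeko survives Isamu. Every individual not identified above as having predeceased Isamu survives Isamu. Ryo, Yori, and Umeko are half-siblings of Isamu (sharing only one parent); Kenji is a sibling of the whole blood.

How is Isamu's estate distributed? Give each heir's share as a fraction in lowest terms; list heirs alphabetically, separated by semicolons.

No spouse, descendants, or parent survives, so the estate passes to Isamu's siblings per stirpes.
Half-blood siblings count for one-half the weight of whole-blood siblings at the initial division.
Dividing 1 in proportion to weights (total weight 5/2): Ryo (weight 1/2) → 1/5; Yori (weight 1/2) → 1/5; Kenji (weight 1) → 2/5; Umeko (weight 1/2) → 1/5.
Ryo is living and takes 1/5.
Yori predeceased; the 1/5 allotted to Yori's branch passes to Yori's issue by representation.
The 1/5 is divided into 3 equal shares of 1/15 among Noboru, Emiko, Mariko.
Noboru is living and takes 1/15.
Emiko is living and takes 1/15.
Mariko is living and takes 1/15.
Kenji is living and takes 2/5.
Umeko is living and takes 1/5.

Emiko 1/15; Kenji 2/5; Mariko 1/15; Noboru 1/15; Ryo 1/5; Umeko 1/5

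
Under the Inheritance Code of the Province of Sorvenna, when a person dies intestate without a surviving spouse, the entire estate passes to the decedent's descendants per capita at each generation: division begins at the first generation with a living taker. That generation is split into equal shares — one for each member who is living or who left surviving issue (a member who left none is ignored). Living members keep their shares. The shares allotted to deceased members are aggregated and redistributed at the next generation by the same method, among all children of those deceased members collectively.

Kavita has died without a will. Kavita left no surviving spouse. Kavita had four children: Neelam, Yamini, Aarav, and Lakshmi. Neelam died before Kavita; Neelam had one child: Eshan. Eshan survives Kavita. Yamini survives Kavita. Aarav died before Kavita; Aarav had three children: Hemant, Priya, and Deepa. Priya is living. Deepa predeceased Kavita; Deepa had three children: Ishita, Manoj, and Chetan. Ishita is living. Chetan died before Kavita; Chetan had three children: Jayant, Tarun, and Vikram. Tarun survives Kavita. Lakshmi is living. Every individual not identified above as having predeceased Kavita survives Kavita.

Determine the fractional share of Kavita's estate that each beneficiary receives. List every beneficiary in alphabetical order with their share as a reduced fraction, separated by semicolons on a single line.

Eshan 1/8; Hemant 1/8; Ishita 1/24; Jayant 1/72; Lakshmi 1/4; Manoj 1/24; Priya 1/8; Tarun 1/72; Vikram 1/72; Yamini 1/4

There is no surviving spouse, so the entire estate passes to Kavita's descendants per capita at each generation.
At generation 1 (Neelam, Yamini, Aarav, Lakshmi) there are 4 shares of (1)/4 = 1/4 each.
Living: Yamini and Lakshmi — each takes 1/4.
Deceased: Neelam and Aarav. Their combined 1/2 is pooled and carried to generation 2.
At generation 2 (Eshan, Hemant, Priya, Deepa) there are 4 shares of (1/2)/4 = 1/8 each.
Living: Eshan, Hemant, and Priya — each takes 1/8.
Deceased: Deepa. That 1/8 share is carried to generation 3.
At generation 3 (Ishita, Manoj, Chetan) there are 3 shares of (1/8)/3 = 1/24 each.
Living: Ishita and Manoj — each takes 1/24.
Deceased: Chetan. That 1/24 share is carried to generation 4.
At generation 4 (Jayant, Tarun, Vikram) there are 3 shares of (1/24)/3 = 1/72 each.
Living: Jayant, Tarun, and Vikram — each takes 1/72.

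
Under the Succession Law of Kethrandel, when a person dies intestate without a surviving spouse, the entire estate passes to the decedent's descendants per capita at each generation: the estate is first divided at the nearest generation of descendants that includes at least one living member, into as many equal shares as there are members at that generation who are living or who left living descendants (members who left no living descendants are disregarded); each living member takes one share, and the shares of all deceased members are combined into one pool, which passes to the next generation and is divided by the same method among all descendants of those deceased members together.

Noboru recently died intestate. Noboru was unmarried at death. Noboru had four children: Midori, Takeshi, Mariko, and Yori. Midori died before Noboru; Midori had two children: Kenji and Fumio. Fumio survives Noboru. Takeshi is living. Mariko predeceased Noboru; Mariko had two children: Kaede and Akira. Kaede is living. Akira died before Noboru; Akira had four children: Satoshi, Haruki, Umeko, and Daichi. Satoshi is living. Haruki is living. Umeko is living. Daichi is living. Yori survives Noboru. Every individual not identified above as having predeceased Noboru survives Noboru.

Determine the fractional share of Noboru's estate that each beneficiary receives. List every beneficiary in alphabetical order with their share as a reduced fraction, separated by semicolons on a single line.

Daichi 1/32; Fumio 1/8; Haruki 1/32; Kaede 1/8; Kenji 1/8; Satoshi 1/32; Takeshi 1/4; Umeko 1/32; Yori 1/4

There is no surviving spouse, so the entire estate passes to Noboru's descendants per capita at each generation.
At generation 1 (Midori, Takeshi, Mariko, Yori) there are 4 shares of (1)/4 = 1/4 each.
Living: Takeshi and Yori — each takes 1/4.
Deceased: Midori and Mariko. Their combined 1/2 is pooled and carried to generation 2.
At generation 2 (Kenji, Fumio, Kaede, Akira) there are 4 shares of (1/2)/4 = 1/8 each.
Living: Kenji, Fumio, and Kaede — each takes 1/8.
Deceased: Akira. That 1/8 share is carried to generation 3.
At generation 3 (Satoshi, Haruki, Umeko, Daichi) there are 4 shares of (1/8)/4 = 1/32 each.
Living: Satoshi, Haruki, Umeko, and Daichi — each takes 1/32.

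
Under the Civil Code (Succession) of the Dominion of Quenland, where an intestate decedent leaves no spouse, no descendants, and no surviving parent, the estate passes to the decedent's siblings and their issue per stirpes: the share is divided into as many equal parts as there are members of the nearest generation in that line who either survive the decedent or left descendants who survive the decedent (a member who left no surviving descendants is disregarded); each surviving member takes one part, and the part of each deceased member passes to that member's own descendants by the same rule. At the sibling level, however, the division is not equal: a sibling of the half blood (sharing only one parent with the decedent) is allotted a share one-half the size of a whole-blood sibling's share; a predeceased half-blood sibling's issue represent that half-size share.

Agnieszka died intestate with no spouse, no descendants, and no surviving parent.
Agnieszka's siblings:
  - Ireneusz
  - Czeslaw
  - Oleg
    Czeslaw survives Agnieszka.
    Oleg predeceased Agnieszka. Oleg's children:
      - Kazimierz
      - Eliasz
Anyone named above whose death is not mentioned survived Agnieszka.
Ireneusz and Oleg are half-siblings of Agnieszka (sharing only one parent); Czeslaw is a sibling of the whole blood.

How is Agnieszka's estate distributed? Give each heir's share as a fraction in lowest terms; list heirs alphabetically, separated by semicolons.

Czeslaw 1/2; Eliasz 1/8; Ireneusz 1/4; Kazimierz 1/8

No spouse, descendants, or parent survives, so the estate passes to Agnieszka's siblings per stirpes.
Half-blood siblings count for one-half the weight of whole-blood siblings at the initial division.
Dividing 1 in proportion to weights (total weight 2): Ireneusz (weight 1/2) → 1/4; Czeslaw (weight 1) → 1/2; Oleg (weight 1/2) → 1/4.
Ireneusz is living and takes 1/4.
Czeslaw is living and takes 1/2.
Oleg predeceased; the 1/4 allotted to Oleg's branch passes to Oleg's issue by representation.
The 1/4 is divided into 2 equal shares of 1/8 among Kazimierz, Eliasz.
Kazimierz is living and takes 1/8.
Eliasz is living and takes 1/8.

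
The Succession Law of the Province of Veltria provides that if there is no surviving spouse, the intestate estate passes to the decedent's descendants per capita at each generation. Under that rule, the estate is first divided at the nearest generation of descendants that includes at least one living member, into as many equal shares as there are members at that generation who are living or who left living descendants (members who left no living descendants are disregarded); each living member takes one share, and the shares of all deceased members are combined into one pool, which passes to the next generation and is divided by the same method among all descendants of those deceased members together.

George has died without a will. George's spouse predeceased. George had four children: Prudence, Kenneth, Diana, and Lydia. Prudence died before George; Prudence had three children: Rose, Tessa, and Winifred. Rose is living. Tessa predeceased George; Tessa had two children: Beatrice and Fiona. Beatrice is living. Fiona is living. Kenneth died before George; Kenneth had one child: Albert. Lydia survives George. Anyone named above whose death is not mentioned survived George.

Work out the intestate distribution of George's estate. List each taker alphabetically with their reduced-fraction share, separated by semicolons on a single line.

There is no surviving spouse, so the entire estate passes to George's descendants per capita at each generation.
At generation 1 (Prudence, Kenneth, Diana, Lydia) there are 4 shares of (1)/4 = 1/4 each.
Living: Diana and Lydia — each takes 1/4.
Deceased: Prudence and Kenneth. Their combined 1/2 is pooled and carried to generation 2.
At generation 2 (Rose, Tessa, Winifred, Albert) there are 4 shares of (1/2)/4 = 1/8 each.
Living: Rose, Winifred, and Albert — each takes 1/8.
Deceased: Tessa. That 1/8 share is carried to generation 3.
At generation 3 (Beatrice, Fiona) there are 2 shares of (1/8)/2 = 1/16 each.
Living: Beatrice and Fiona — each takes 1/16.

Albert 1/8; Beatrice 1/16; Diana 1/4; Fiona 1/16; Lydia 1/4; Rose 1/8; Winifred 1/8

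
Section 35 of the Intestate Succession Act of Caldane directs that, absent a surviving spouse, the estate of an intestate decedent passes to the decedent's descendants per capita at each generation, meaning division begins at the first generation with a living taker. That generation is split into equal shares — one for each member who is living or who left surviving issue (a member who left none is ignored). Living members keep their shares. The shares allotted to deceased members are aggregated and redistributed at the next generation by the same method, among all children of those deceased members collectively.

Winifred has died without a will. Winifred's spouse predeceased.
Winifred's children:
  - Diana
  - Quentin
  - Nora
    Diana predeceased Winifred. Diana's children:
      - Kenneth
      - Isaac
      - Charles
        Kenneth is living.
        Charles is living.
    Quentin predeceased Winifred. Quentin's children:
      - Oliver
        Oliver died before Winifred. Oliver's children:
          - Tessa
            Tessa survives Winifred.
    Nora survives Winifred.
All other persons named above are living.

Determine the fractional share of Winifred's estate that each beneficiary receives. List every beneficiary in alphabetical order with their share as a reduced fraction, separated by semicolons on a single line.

There is no surviving spouse, so the entire estate passes to Winifred's descendants per capita at each generation.
At generation 1 (Diana, Quentin, Nora) there are 3 shares of (1)/3 = 1/3 each.
Living: Nora — each takes 1/3.
Deceased: Diana and Quentin. Their combined 2/3 is pooled and carried to generation 2.
At generation 2 (Kenneth, Isaac, Charles, Oliver) there are 4 shares of (2/3)/4 = 1/6 each.
Living: Kenneth, Isaac, and Charles — each takes 1/6.
Deceased: Oliver. That 1/6 share is carried to generation 3.
At generation 3 (Tessa) there are 1 shares of (1/6)/1 = 1/6 each.
Living: Tessa — each takes 1/6.

Charles 1/6; Isaac 1/6; Kenneth 1/6; Nora 1/3; Tessa 1/6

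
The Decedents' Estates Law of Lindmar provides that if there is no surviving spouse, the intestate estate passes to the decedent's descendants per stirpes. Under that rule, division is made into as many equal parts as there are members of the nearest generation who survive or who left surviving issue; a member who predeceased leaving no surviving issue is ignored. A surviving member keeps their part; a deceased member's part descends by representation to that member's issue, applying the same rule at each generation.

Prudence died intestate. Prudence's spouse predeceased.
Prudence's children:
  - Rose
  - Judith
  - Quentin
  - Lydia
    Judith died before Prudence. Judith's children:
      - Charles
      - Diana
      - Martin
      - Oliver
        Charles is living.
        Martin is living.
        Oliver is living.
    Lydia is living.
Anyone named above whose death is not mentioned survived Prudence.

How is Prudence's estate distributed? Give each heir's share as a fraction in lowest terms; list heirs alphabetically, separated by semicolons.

Charles 1/16; Diana 1/16; Lydia 1/4; Martin 1/16; Oliver 1/16; Quentin 1/4; Rose 1/4

There is no surviving spouse, so the entire estate passes to Prudence's descendants per stirpes.
The estate is divided into 4 equal shares of 1/4 among Rose, Judith, Quentin, Lydia.
Rose is living and takes 1/4.
Judith predeceased; the 1/4 allotted to Judith's branch passes to Judith's issue by representation.
The 1/4 is divided into 4 equal shares of 1/16 among Charles, Diana, Martin, Oliver.
Charles is living and takes 1/16.
Diana is living and takes 1/16.
Martin is living and takes 1/16.
Oliver is living and takes 1/16.
Quentin is living and takes 1/4.
Lydia is living and takes 1/4.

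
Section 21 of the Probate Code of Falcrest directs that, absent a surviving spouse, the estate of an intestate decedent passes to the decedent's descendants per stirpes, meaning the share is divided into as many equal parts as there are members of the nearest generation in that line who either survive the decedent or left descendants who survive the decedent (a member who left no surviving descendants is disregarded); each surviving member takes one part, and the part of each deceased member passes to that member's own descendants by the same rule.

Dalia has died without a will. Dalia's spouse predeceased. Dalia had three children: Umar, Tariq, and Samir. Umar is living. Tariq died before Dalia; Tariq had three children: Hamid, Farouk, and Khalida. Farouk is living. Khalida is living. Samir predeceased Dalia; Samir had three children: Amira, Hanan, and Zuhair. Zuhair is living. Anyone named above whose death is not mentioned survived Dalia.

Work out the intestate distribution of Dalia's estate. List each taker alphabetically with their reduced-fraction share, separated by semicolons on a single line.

Amira 1/9; Farouk 1/9; Hamid 1/9; Hanan 1/9; Khalida 1/9; Umar 1/3; Zuhair 1/9

There is no surviving spouse, so the entire estate passes to Dalia's descendants per stirpes.
The estate is divided into 3 equal shares of 1/3 among Umar, Tariq, Samir.
Umar is living and takes 1/3.
Tariq predeceased; the 1/3 allotted to Tariq's branch passes to Tariq's issue by representation.
The 1/3 is divided into 3 equal shares of 1/9 among Hamid, Farouk, Khalida.
Hamid is living and takes 1/9.
Farouk is living and takes 1/9.
Khalida is living and takes 1/9.
Samir predeceased; the 1/3 allotted to Samir's branch passes to Samir's issue by representation.
The 1/3 is divided into 3 equal shares of 1/9 among Amira, Hanan, Zuhair.
Amira is living and takes 1/9.
Hanan is living and takes 1/9.
Zuhair is living and takes 1/9.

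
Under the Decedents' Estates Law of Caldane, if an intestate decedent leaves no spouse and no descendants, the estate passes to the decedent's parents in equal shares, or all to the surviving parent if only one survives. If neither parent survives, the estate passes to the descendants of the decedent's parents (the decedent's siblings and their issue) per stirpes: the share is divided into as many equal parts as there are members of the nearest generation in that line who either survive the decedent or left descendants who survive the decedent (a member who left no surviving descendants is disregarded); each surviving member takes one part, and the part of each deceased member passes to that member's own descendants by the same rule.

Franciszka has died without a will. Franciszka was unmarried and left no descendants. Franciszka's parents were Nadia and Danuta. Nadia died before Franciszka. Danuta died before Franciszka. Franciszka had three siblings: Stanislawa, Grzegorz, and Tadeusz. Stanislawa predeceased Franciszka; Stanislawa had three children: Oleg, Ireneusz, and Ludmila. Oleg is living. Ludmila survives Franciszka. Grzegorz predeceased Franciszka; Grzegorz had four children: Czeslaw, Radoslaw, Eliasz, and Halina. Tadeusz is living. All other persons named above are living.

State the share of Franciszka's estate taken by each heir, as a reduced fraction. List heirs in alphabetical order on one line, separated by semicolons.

Neither parent survives and there are no descendants, so the estate passes to Franciszka's siblings and their issue per stirpes.
The estate is divided into 3 equal shares of 1/3 among Stanislawa, Grzegorz, Tadeusz.
Stanislawa predeceased; the 1/3 allotted to Stanislawa's branch passes to Stanislawa's issue by representation.
The 1/3 is divided into 3 equal shares of 1/9 among Oleg, Ireneusz, Ludmila.
Oleg is living and takes 1/9.
Ireneusz is living and takes 1/9.
Ludmila is living and takes 1/9.
Grzegorz predeceased; the 1/3 allotted to Grzegorz's branch passes to Grzegorz's issue by representation.
The 1/3 is divided into 4 equal shares of 1/12 among Czeslaw, Radoslaw, Eliasz, Halina.
Czeslaw is living and takes 1/12.
Radoslaw is living and takes 1/12.
Eliasz is living and takes 1/12.
Halina is living and takes 1/12.
Tadeusz is living and takes 1/3.

Czeslaw 1/12; Eliasz 1/12; Halina 1/12; Ireneusz 1/9; Ludmila 1/9; Oleg 1/9; Radoslaw 1/12; Tadeusz 1/3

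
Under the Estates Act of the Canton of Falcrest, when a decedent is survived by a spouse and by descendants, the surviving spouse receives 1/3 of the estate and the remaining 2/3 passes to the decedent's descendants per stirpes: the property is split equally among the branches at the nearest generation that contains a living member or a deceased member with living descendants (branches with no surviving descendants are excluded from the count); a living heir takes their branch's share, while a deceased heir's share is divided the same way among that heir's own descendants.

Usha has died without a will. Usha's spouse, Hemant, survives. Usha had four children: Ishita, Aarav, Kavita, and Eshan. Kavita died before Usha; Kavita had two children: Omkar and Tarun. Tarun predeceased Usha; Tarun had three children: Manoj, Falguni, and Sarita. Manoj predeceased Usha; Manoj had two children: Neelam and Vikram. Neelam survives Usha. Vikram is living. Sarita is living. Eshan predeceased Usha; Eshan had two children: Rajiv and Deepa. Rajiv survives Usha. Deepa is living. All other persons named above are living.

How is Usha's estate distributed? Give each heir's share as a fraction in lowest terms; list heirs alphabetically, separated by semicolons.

Hemant, as surviving spouse, takes 1/3.
The remaining 2/3 passes to Usha's descendants per stirpes.
The 2/3 is divided into 4 equal shares of 1/6 among Ishita, Aarav, Kavita, Eshan.
Ishita is living and takes 1/6.
Aarav is living and takes 1/6.
Kavita predeceased; the 1/6 allotted to Kavita's branch passes to Kavita's issue by representation.
The 1/6 is divided into 2 equal shares of 1/12 among Omkar, Tarun.
Omkar is living and takes 1/12.
Tarun predeceased; the 1/12 allotted to Tarun's branch passes to Tarun's issue by representation.
The 1/12 is divided into 3 equal shares of 1/36 among Manoj, Falguni, Sarita.
Manoj predeceased; the 1/36 allotted to Manoj's branch passes to Manoj's issue by representation.
The 1/36 is divided into 2 equal shares of 1/72 among Neelam, Vikram.
Neelam is living and takes 1/72.
Vikram is living and takes 1/72.
Falguni is living and takes 1/36.
Sarita is living and takes 1/36.
Eshan predeceased; the 1/6 allotted to Eshan's branch passes to Eshan's issue by representation.
The 1/6 is divided into 2 equal shares of 1/12 among Rajiv, Deepa.
Rajiv is living and takes 1/12.
Deepa is living and takes 1/12.

Aarav 1/6; Deepa 1/12; Falguni 1/36; Hemant 1/3; Ishita 1/6; Neelam 1/72; Omkar 1/12; Rajiv 1/12; Sarita 1/36; Vikram 1/72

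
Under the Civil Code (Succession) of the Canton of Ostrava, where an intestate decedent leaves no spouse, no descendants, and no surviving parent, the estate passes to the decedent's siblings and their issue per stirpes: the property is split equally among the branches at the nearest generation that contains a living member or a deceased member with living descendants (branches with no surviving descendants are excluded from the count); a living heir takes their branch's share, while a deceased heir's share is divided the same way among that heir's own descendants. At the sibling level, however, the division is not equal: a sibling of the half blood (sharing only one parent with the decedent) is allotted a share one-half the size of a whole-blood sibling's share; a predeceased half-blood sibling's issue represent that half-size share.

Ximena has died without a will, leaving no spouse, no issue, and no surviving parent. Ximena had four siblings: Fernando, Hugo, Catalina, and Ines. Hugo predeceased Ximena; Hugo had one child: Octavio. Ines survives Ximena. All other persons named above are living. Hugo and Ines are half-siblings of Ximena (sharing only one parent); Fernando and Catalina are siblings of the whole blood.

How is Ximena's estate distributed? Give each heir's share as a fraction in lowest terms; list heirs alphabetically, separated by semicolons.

No spouse, descendants, or parent survives, so the estate passes to Ximena's siblings per stirpes.
Half-blood siblings count for one-half the weight of whole-blood siblings at the initial division.
Dividing 1 in proportion to weights (total weight 3): Fernando (weight 1) → 1/3; Hugo (weight 1/2) → 1/6; Catalina (weight 1) → 1/3; Ines (weight 1/2) → 1/6.
Fernando is living and takes 1/3.
Hugo predeceased; the 1/6 allotted to Hugo's branch passes to Hugo's issue by representation.
Octavio is the sole taker at this level and receives the full 1/6.
Catalina is living and takes 1/3.
Ines is living and takes 1/6.

Catalina 1/3; Fernando 1/3; Ines 1/6; Octavio 1/6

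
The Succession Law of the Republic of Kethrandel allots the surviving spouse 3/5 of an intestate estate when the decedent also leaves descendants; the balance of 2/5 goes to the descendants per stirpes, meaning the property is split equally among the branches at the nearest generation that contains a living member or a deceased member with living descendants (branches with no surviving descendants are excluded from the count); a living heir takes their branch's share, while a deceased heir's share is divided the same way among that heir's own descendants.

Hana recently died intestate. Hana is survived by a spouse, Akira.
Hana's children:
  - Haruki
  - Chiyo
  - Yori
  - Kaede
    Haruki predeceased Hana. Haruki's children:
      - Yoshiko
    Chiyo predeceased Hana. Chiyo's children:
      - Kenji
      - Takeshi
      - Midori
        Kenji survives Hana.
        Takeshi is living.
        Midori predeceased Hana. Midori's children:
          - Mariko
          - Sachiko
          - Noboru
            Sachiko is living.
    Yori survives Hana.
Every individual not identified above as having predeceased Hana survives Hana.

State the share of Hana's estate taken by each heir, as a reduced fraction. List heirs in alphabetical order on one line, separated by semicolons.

Akira 3/5; Kaede 1/10; Kenji 1/30; Mariko 1/90; Noboru 1/90; Sachiko 1/90; Takeshi 1/30; Yori 1/10; Yoshiko 1/10

Akira, as surviving spouse, takes 3/5.
The remaining 2/5 passes to Hana's descendants per stirpes.
The 2/5 is divided into 4 equal shares of 1/10 among Haruki, Chiyo, Yori, Kaede.
Haruki predeceased; the 1/10 allotted to Haruki's branch passes to Haruki's issue by representation.
Yoshiko is the sole taker at this level and receives the full 1/10.
Chiyo predeceased; the 1/10 allotted to Chiyo's branch passes to Chiyo's issue by representation.
The 1/10 is divided into 3 equal shares of 1/30 among Kenji, Takeshi, Midori.
Kenji is living and takes 1/30.
Takeshi is living and takes 1/30.
Midori predeceased; the 1/30 allotted to Midori's branch passes to Midori's issue by representation.
The 1/30 is divided into 3 equal shares of 1/90 among Mariko, Sachiko, Noboru.
Mariko is living and takes 1/90.
Sachiko is living and takes 1/90.
Noboru is living and takes 1/90.
Yori is living and takes 1/10.
Kaede is living and takes 1/10.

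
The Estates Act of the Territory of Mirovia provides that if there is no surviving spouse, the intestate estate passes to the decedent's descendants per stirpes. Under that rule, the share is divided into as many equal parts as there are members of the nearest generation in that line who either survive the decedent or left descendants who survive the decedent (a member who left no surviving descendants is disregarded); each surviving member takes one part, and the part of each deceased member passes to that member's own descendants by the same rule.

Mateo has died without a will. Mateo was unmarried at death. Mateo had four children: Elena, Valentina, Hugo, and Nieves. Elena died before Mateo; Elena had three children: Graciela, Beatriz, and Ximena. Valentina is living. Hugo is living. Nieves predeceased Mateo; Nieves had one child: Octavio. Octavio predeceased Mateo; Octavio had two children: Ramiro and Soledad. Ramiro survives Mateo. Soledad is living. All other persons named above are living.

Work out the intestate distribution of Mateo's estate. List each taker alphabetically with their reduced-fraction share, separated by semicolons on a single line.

There is no surviving spouse, so the entire estate passes to Mateo's descendants per stirpes.
The estate is divided into 4 equal shares of 1/4 among Elena, Valentina, Hugo, Nieves.
Elena predeceased; the 1/4 allotted to Elena's branch passes to Elena's issue by representation.
The 1/4 is divided into 3 equal shares of 1/12 among Graciela, Beatriz, Ximena.
Graciela is living and takes 1/12.
Beatriz is living and takes 1/12.
Ximena is living and takes 1/12.
Valentina is living and takes 1/4.
Hugo is living and takes 1/4.
Nieves predeceased; the 1/4 allotted to Nieves's branch passes to Nieves's issue by representation.
Octavio's line is the sole branch at this level, so the full 1/4 passes to Octavio's issue by representation.
The 1/4 is divided into 2 equal shares of 1/8 among Ramiro, Soledad.
Ramiro is living and takes 1/8.
Soledad is living and takes 1/8.

Beatriz 1/12; Graciela 1/12; Hugo 1/4; Ramiro 1/8; Soledad 1/8; Valentina 1/4; Ximena 1/12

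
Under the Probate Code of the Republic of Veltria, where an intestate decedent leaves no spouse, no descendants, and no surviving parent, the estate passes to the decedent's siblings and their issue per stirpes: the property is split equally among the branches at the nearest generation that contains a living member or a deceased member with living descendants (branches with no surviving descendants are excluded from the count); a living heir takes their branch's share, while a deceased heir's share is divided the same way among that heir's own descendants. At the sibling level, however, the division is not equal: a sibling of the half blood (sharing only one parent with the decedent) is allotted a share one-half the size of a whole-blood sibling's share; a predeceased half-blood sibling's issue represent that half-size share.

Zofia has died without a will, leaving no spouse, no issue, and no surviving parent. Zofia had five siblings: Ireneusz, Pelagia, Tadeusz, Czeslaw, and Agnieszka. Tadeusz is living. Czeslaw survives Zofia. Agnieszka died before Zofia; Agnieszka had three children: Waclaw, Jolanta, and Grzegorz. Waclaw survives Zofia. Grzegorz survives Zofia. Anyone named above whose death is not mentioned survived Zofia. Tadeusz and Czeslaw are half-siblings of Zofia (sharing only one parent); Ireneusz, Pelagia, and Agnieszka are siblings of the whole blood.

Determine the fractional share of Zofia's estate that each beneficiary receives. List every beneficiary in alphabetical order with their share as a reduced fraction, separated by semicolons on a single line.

No spouse, descendants, or parent survives, so the estate passes to Zofia's siblings per stirpes.
Half-blood siblings count for one-half the weight of whole-blood siblings at the initial division.
Dividing 1 in proportion to weights (total weight 4): Ireneusz (weight 1) → 1/4; Pelagia (weight 1) → 1/4; Tadeusz (weight 1/2) → 1/8; Czeslaw (weight 1/2) → 1/8; Agnieszka (weight 1) → 1/4.
Ireneusz is living and takes 1/4.
Pelagia is living and takes 1/4.
Tadeusz is living and takes 1/8.
Czeslaw is living and takes 1/8.
Agnieszka predeceased; the 1/4 allotted to Agnieszka's branch passes to Agnieszka's issue by representation.
The 1/4 is divided into 3 equal shares of 1/12 among Waclaw, Jolanta, Grzegorz.
Waclaw is living and takes 1/12.
Jolanta is living and takes 1/12.
Grzegorz is living and takes 1/12.

Czeslaw 1/8; Grzegorz 1/12; Ireneusz 1/4; Jolanta 1/12; Pelagia 1/4; Tadeusz 1/8; Waclaw 1/12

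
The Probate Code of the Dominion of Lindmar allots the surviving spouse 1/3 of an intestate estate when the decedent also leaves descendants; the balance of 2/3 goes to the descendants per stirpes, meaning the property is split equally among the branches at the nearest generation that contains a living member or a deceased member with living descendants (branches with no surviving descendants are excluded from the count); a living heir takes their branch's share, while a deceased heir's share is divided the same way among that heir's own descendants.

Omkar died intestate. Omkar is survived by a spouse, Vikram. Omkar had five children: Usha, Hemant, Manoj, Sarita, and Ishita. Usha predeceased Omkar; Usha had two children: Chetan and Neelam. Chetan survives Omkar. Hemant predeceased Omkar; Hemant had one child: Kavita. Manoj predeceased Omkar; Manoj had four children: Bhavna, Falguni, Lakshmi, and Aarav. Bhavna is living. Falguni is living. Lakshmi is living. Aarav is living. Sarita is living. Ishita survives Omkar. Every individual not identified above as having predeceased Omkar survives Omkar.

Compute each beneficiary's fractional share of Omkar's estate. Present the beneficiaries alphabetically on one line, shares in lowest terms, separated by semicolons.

Vikram, as surviving spouse, takes 1/3.
The remaining 2/3 passes to Omkar's descendants per stirpes.
The 2/3 is divided into 5 equal shares of 2/15 among Usha, Hemant, Manoj, Sarita, Ishita.
Usha predeceased; the 2/15 allotted to Usha's branch passes to Usha's issue by representation.
The 2/15 is divided into 2 equal shares of 1/15 among Chetan, Neelam.
Chetan is living and takes 1/15.
Neelam is living and takes 1/15.
Hemant predeceased; the 2/15 allotted to Hemant's branch passes to Hemant's issue by representation.
Kavita is the sole taker at this level and receives the full 2/15.
Manoj predeceased; the 2/15 allotted to Manoj's branch passes to Manoj's issue by representation.
The 2/15 is divided into 4 equal shares of 1/30 among Bhavna, Falguni, Lakshmi, Aarav.
Bhavna is living and takes 1/30.
Falguni is living and takes 1/30.
Lakshmi is living and takes 1/30.
Aarav is living and takes 1/30.
Sarita is living and takes 2/15.
Ishita is living and takes 2/15.

Aarav 1/30; Bhavna 1/30; Chetan 1/15; Falguni 1/30; Ishita 2/15; Kavita 2/15; Lakshmi 1/30; Neelam 1/15; Sarita 2/15; Vikram 1/3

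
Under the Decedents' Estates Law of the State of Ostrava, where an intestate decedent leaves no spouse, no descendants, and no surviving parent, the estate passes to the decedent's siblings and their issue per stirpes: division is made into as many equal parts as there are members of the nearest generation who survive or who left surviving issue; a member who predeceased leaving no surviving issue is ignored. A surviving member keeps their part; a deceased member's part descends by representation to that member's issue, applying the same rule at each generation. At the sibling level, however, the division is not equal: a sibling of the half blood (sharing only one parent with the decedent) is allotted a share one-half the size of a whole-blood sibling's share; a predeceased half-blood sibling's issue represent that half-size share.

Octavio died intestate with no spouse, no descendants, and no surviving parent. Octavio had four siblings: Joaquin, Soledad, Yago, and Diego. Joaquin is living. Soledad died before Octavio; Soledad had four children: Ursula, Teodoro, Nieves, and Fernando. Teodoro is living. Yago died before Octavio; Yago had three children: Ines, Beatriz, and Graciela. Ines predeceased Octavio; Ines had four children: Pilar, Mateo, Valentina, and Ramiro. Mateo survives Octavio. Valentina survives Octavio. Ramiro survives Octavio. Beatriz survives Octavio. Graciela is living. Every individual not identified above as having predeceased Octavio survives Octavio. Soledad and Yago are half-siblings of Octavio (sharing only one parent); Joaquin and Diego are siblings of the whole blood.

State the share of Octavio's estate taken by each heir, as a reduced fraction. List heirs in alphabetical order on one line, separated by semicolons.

No spouse, descendants, or parent survives, so the estate passes to Octavio's siblings per stirpes.
Half-blood siblings count for one-half the weight of whole-blood siblings at the initial division.
Dividing 1 in proportion to weights (total weight 3): Joaquin (weight 1) → 1/3; Soledad (weight 1/2) → 1/6; Yago (weight 1/2) → 1/6; Diego (weight 1) → 1/3.
Joaquin is living and takes 1/3.
Soledad predeceased; the 1/6 allotted to Soledad's branch passes to Soledad's issue by representation.
The 1/6 is divided into 4 equal shares of 1/24 among Ursula, Teodoro, Nieves, Fernando.
Ursula is living and takes 1/24.
Teodoro is living and takes 1/24.
Nieves is living and takes 1/24.
Fernando is living and takes 1/24.
Yago predeceased; the 1/6 allotted to Yago's branch passes to Yago's issue by representation.
The 1/6 is divided into 3 equal shares of 1/18 among Ines, Beatriz, Graciela.
Ines predeceased; the 1/18 allotted to Ines's branch passes to Ines's issue by representation.
The 1/18 is divided into 4 equal shares of 1/72 among Pilar, Mateo, Valentina, Ramiro.
Pilar is living and takes 1/72.
Mateo is living and takes 1/72.
Valentina is living and takes 1/72.
Ramiro is living and takes 1/72.
Beatriz is living and takes 1/18.
Graciela is living and takes 1/18.
Diego is living and takes 1/3.

Beatriz 1/18; Diego 1/3; Fernando 1/24; Graciela 1/18; Joaquin 1/3; Mateo 1/72; Nieves 1/24; Pilar 1/72; Ramiro 1/72; Teodoro 1/24; Ursula 1/24; Valentina 1/72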